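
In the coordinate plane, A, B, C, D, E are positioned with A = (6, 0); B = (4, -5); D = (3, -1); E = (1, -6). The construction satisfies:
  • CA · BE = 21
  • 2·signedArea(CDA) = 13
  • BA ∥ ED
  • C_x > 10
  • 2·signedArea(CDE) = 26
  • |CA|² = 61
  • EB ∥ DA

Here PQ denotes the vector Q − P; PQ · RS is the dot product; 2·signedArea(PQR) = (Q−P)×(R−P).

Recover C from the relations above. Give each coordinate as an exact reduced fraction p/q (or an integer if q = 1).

1. C_x = 11  [2·signedArea(CDA) = 13 ∩ 2·signedArea(CDE) = 26]
2. C_y = 6  [2·signedArea(CDA) = 13 ∩ 2·signedArea(CDE) = 26]
   → C = (11, 6)

C = (11, 6)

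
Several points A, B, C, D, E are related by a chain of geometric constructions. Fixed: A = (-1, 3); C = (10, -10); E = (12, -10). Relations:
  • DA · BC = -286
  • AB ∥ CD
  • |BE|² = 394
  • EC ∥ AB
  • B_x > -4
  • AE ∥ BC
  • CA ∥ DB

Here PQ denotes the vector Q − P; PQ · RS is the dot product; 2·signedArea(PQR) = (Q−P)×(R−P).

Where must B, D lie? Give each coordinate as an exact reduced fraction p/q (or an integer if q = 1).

1. B_x = -3  [AE ∥ BC ∩ EC ∥ AB]
2. B_y = 3  [AE ∥ BC ∩ EC ∥ AB]
   → B = (-3, 3)
3. D_x = 8  [CA ∥ DB ∩ AB ∥ CD]
4. D_y = -10  [CA ∥ DB ∩ AB ∥ CD]
   → D = (8, -10)

B = (-3, 3)
D = (8, -10)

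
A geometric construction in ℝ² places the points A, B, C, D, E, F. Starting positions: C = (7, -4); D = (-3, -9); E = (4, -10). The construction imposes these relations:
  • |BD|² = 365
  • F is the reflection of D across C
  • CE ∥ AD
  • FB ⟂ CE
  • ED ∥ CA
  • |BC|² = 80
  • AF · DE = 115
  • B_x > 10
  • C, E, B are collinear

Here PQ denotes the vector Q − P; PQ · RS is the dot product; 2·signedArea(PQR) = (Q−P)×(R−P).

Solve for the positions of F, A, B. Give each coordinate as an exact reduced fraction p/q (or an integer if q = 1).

A = (0, -3)
B = (11, 4)
F = (17, 1)

1. F_x = 17  [F is the reflection of D across C]
2. F_y = 1  [F is the reflection of D across C]
   → F = (17, 1)
3. A_x = 0  [CE ∥ AD ∩ ED ∥ CA]
4. A_y = -3  [CE ∥ AD ∩ ED ∥ CA]
   → A = (0, -3)
5. B_x = 11  [C, E, B are collinear ∩ FB ⟂ CE]
6. B_y = 4  [C, E, B are collinear ∩ FB ⟂ CE]
   → B = (11, 4)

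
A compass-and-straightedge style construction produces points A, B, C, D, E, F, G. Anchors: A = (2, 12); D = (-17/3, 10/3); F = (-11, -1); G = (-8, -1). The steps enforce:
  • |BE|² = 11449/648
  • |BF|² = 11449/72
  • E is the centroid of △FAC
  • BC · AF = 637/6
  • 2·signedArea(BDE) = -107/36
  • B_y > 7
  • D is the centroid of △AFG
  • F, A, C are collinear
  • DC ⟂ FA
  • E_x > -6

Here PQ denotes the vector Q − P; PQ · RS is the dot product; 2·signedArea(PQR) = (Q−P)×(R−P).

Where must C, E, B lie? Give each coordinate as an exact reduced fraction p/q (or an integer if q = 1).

B = (-25/12, 95/12)
C = (-37/6, 23/6)
E = (-91/18, 89/18)

1. C_x = -37/6  [F, A, C are collinear ∩ DC ⟂ FA]
2. C_y = 23/6  [F, A, C are collinear ∩ DC ⟂ FA]
   → C = (-37/6, 23/6)
3. E_x = -91/18  [E is the centroid of △FAC]
4. E_y = 89/18  [E is the centroid of △FAC]
   → E = (-91/18, 89/18)
5. B_x = -25/12  [BC · AF = 637/6 ∩ 2·signedArea(BDE) = -107/36]
6. B_y = 95/12  [BC · AF = 637/6 ∩ 2·signedArea(BDE) = -107/36]
   → B = (-25/12, 95/12)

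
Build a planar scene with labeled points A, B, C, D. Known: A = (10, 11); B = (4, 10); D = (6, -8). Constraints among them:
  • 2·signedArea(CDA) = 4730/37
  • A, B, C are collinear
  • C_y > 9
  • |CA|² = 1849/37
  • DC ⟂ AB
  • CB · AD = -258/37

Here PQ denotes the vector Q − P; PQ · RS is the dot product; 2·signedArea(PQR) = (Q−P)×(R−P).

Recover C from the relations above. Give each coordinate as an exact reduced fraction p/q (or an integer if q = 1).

1. C_x = 112/37  [A, B, C are collinear ∩ DC ⟂ AB]
2. C_y = 364/37  [A, B, C are collinear ∩ DC ⟂ AB]
   → C = (112/37, 364/37)

C = (112/37, 364/37)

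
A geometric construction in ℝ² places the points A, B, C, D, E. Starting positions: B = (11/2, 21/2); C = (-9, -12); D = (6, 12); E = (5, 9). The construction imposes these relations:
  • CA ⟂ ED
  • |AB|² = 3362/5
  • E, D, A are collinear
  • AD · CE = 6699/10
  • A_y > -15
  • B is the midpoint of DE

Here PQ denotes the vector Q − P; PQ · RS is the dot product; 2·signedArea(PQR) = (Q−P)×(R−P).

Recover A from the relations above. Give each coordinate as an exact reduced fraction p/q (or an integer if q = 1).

1. A_x = -27/10  [E, D, A are collinear ∩ CA ⟂ ED]
2. A_y = -141/10  [E, D, A are collinear ∩ CA ⟂ ED]
   → A = (-27/10, -141/10)

A = (-27/10, -141/10)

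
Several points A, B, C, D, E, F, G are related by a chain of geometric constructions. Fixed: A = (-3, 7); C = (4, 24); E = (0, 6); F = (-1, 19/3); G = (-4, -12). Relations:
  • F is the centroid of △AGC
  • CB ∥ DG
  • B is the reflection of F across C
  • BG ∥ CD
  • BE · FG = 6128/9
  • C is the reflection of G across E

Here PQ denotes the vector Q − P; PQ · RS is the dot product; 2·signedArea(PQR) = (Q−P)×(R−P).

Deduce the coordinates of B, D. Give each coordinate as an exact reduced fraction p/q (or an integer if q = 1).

1. B_x = 9  [B is the reflection of F across C]
2. B_y = 125/3  [B is the reflection of F across C]
   → B = (9, 125/3)
3. D_x = -9  [CB ∥ DG ∩ BG ∥ CD]
4. D_y = -89/3  [CB ∥ DG ∩ BG ∥ CD]
   → D = (-9, -89/3)

B = (9, 125/3)
D = (-9, -89/3)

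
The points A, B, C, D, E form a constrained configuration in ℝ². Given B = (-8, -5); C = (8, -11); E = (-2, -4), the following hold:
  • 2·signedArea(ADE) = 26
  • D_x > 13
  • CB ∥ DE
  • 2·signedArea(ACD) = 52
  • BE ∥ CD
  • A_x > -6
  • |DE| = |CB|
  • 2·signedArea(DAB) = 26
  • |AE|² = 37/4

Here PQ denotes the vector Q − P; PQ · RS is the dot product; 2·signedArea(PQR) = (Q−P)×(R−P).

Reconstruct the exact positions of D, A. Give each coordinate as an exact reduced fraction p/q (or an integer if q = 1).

A = (-5, -9/2)
D = (14, -10)

1. D_x = 14  [CB ∥ DE ∩ BE ∥ CD]
2. D_y = -10  [CB ∥ DE ∩ BE ∥ CD]
   → D = (14, -10)
3. A_x = -5  [2·signedArea(ACD) = 52 ∩ 2·signedArea(ADE) = 26]
4. A_y = -9/2  [2·signedArea(ACD) = 52 ∩ 2·signedArea(ADE) = 26]
   → A = (-5, -9/2)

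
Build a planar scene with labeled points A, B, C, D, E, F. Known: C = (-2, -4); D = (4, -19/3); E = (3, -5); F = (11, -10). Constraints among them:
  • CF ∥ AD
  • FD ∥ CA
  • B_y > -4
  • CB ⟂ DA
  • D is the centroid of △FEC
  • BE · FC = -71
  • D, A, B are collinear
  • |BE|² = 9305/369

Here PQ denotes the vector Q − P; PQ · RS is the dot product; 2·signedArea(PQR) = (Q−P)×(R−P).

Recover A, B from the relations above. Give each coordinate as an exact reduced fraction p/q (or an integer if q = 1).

A = (-9, -1/3)
B = (-376/205, -2239/615)

1. A_x = -9  [CF ∥ AD ∩ FD ∥ CA]
2. A_y = -1/3  [CF ∥ AD ∩ FD ∥ CA]
   → A = (-9, -1/3)
3. B_x = -376/205  [D, A, B are collinear ∩ CB ⟂ DA]
4. B_y = -2239/615  [D, A, B are collinear ∩ CB ⟂ DA]
   → B = (-376/205, -2239/615)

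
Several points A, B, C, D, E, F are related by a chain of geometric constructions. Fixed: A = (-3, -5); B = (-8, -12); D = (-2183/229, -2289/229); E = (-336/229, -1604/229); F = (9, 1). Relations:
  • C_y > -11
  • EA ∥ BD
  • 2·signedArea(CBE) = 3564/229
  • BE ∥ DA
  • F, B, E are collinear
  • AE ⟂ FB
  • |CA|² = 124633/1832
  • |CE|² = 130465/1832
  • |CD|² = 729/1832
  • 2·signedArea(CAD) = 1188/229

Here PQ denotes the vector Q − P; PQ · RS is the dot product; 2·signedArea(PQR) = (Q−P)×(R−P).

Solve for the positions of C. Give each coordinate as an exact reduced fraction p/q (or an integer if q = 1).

1. C_x = -8381/916  [line -1144/229·x + 1496/229·y + 5236/229 = 0 ∩ |CD|² = 729/1832]
2. C_y = -9615/916  [line -1144/229·x + 1496/229·y + 5236/229 = 0 ∩ |CD|² = 729/1832]
   → C = (-8381/916, -9615/916)

C = (-8381/916, -9615/916)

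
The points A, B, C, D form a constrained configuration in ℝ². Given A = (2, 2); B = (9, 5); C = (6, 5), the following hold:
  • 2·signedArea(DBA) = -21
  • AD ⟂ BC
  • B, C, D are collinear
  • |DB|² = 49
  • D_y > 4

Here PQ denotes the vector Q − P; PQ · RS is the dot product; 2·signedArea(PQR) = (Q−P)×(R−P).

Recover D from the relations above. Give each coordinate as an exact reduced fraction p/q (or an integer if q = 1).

1. D_x = 2  [B, C, D are collinear ∩ AD ⟂ BC]
2. D_y = 5  [B, C, D are collinear ∩ AD ⟂ BC]
   → D = (2, 5)

D = (2, 5)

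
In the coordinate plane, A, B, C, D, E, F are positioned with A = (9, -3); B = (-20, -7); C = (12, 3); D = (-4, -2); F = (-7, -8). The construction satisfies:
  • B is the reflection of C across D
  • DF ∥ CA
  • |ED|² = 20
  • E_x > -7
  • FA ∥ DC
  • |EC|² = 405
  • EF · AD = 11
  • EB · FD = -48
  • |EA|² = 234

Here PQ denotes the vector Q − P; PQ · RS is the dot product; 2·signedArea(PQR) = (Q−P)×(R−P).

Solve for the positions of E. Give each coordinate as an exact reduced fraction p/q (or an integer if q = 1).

E = (-6, -6)

1. E_x = -6  [EB · FD = -48 ∩ EF · AD = 11]
2. E_y = -6  [EB · FD = -48 ∩ EF · AD = 11]
   → E = (-6, -6)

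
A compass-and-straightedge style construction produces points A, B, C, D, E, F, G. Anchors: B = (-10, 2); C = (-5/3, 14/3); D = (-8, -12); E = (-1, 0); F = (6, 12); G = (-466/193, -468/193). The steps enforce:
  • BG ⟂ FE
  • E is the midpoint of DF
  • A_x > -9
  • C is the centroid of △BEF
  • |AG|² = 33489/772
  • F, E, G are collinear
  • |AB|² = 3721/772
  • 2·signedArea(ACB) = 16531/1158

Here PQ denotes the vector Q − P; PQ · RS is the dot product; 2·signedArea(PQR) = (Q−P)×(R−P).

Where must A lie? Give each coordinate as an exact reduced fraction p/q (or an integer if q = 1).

1. A_x = -1564/193  [line 8/3·x + -25/3·y + 33649/1158 = 0 ∩ |AB|² = 3721/772]
2. A_y = 345/386  [line 8/3·x + -25/3·y + 33649/1158 = 0 ∩ |AB|² = 3721/772]
   → A = (-1564/193, 345/386)

A = (-1564/193, 345/386)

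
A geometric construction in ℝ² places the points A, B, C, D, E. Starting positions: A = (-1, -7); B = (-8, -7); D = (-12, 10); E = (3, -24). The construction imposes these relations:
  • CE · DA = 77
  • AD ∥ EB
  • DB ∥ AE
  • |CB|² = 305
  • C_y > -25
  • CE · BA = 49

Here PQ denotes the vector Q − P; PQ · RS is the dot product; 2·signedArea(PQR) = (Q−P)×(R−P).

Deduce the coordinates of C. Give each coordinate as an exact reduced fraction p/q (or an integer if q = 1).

1. C_x = -4  [CE · BA = 49 ∩ CE · DA = 77]
2. C_y = -24  [CE · BA = 49 ∩ CE · DA = 77]
   → C = (-4, -24)

C = (-4, -24)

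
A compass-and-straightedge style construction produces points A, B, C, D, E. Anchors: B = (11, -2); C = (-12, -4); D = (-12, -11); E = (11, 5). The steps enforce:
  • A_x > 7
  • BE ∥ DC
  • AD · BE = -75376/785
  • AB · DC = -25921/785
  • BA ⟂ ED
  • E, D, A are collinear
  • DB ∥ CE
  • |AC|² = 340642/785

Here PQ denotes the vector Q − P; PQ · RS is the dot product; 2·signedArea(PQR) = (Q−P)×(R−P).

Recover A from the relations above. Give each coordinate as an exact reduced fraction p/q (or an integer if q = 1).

1. A_x = 6059/785  [E, D, A are collinear ∩ BA ⟂ ED]
2. A_y = 2133/785  [E, D, A are collinear ∩ BA ⟂ ED]
   → A = (6059/785, 2133/785)

A = (6059/785, 2133/785)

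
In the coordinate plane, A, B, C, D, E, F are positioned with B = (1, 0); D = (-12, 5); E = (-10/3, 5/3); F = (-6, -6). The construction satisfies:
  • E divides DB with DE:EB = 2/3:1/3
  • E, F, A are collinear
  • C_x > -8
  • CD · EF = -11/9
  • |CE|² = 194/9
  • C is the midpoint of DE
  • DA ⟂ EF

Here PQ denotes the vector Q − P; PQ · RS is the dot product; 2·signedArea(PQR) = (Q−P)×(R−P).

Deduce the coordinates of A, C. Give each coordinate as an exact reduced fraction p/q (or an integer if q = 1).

1. A_x = -1918/593  [E, F, A are collinear ∩ DA ⟂ EF]
2. A_y = 1157/593  [E, F, A are collinear ∩ DA ⟂ EF]
   → A = (-1918/593, 1157/593)
3. C_x = -23/3  [C is the midpoint of DE]
4. C_y = 10/3  [C is the midpoint of DE]
   → C = (-23/3, 10/3)

A = (-1918/593, 1157/593)
C = (-23/3, 10/3)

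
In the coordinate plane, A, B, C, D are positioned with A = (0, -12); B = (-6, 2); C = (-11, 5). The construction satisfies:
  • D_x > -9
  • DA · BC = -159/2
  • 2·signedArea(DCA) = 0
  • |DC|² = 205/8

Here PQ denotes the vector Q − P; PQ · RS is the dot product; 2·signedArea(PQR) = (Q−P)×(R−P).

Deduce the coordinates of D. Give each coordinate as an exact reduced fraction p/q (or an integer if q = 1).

1. D_x = -33/4  [2·signedArea(DCA) = 0 ∩ DA · BC = -159/2]
2. D_y = 3/4  [2·signedArea(DCA) = 0 ∩ DA · BC = -159/2]
   → D = (-33/4, 3/4)

D = (-33/4, 3/4)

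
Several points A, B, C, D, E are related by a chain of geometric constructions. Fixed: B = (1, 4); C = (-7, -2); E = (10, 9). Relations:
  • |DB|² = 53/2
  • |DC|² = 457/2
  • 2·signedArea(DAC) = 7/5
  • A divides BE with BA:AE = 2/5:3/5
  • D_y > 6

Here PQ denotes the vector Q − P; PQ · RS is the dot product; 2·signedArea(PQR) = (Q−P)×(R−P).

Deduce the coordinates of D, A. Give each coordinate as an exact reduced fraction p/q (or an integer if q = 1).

1. A_x = 23/5  [A divides BE with BA:AE = 2/5:3/5]
2. A_y = 6  [A divides BE with BA:AE = 2/5:3/5]
   → A = (23/5, 6)
3. D_x = 11/2  [line 8·x + -58/5·y + 157/5 = 0 ∩ |DC|² = 457/2]
4. D_y = 13/2  [line 8·x + -58/5·y + 157/5 = 0 ∩ |DC|² = 457/2]
   → D = (11/2, 13/2)

A = (23/5, 6)
D = (11/2, 13/2)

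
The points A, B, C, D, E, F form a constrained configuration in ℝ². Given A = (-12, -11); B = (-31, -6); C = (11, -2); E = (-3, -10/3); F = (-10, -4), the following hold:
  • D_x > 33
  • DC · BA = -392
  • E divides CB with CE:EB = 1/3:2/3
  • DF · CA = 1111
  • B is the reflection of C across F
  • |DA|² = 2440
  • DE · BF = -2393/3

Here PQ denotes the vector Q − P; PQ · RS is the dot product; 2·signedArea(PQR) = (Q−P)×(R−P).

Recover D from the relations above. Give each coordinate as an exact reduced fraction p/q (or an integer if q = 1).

D = (34, 7)

1. D_x = 34  [DF · CA = 1111 ∩ DC · BA = -392]
2. D_y = 7  [DF · CA = 1111 ∩ DC · BA = -392]
   → D = (34, 7)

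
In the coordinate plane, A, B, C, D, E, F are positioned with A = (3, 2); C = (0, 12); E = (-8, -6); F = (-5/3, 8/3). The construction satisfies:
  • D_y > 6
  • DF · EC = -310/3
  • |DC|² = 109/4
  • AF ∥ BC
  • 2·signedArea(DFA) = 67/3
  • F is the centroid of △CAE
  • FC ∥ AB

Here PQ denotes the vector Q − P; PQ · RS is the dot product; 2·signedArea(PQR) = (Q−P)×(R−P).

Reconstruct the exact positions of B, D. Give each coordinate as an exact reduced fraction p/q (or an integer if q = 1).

B = (14/3, 34/3)
D = (3/2, 7)

1. B_x = 14/3  [AF ∥ BC ∩ FC ∥ AB]
2. B_y = 34/3  [AF ∥ BC ∩ FC ∥ AB]
   → B = (14/3, 34/3)
3. D_x = 3/2  [DF · EC = -310/3 ∩ 2·signedArea(DFA) = 67/3]
4. D_y = 7  [DF · EC = -310/3 ∩ 2·signedArea(DFA) = 67/3]
   → D = (3/2, 7)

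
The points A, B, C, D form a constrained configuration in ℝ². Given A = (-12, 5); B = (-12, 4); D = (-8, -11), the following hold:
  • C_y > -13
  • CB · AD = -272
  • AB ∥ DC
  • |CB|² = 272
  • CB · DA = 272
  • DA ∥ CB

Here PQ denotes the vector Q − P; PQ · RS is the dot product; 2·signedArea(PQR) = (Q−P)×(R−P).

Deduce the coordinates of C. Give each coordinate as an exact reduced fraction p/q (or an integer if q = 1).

C = (-8, -12)

1. C_x = -8  [DA ∥ CB ∩ AB ∥ DC]
2. C_y = -12  [DA ∥ CB ∩ AB ∥ DC]
   → C = (-8, -12)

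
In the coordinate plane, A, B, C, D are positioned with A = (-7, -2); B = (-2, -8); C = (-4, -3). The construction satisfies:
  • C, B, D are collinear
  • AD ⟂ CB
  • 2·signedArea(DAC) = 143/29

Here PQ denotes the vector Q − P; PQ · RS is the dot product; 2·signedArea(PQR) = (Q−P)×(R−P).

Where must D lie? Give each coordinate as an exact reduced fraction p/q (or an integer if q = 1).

D = (-138/29, -32/29)

1. D_x = -138/29  [C, B, D are collinear ∩ AD ⟂ CB]
2. D_y = -32/29  [C, B, D are collinear ∩ AD ⟂ CB]
   → D = (-138/29, -32/29)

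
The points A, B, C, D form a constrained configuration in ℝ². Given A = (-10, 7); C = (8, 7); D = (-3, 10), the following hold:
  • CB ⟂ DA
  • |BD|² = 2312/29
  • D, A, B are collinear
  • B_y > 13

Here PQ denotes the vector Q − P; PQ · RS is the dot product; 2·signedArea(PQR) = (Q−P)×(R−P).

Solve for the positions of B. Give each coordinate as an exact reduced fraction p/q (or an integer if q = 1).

B = (151/29, 392/29)

1. B_x = 151/29  [D, A, B are collinear ∩ CB ⟂ DA]
2. B_y = 392/29  [D, A, B are collinear ∩ CB ⟂ DA]
   → B = (151/29, 392/29)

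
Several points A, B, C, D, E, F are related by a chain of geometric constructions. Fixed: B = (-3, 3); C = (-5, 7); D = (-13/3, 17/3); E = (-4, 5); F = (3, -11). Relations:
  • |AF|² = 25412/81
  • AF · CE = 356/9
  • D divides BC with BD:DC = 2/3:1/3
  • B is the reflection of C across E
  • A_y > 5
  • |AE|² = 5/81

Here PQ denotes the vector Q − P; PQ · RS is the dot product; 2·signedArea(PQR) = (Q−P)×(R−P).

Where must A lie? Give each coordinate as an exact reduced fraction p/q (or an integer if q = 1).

A = (-37/9, 47/9)

1. A_x = -37/9  [line -1·x + 2·y + -131/9 = 0 ∩ |AF|² = 25412/81]
2. A_y = 47/9  [line -1·x + 2·y + -131/9 = 0 ∩ |AF|² = 25412/81]
   → A = (-37/9, 47/9)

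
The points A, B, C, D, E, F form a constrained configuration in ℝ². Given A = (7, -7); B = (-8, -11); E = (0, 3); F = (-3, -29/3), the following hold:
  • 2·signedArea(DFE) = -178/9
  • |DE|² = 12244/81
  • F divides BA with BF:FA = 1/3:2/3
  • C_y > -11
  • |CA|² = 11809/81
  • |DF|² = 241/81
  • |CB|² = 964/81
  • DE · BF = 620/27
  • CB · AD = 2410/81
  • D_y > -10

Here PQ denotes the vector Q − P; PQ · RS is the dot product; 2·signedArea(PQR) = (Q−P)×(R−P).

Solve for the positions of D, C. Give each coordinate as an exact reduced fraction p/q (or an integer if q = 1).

1. D_x = -4/3  [DE · BF = 620/27 ∩ 2·signedArea(DFE) = -178/9]
2. D_y = -83/9  [DE · BF = 620/27 ∩ 2·signedArea(DFE) = -178/9]
   → D = (-4/3, -83/9)
3. C_x = -14/3  [line 25/3·x + 20/9·y + 4970/81 = 0 ∩ |CA|² = 11809/81]
4. C_y = -91/9  [line 25/3·x + 20/9·y + 4970/81 = 0 ∩ |CA|² = 11809/81]
   → C = (-14/3, -91/9)

C = (-14/3, -91/9)
D = (-4/3, -83/9)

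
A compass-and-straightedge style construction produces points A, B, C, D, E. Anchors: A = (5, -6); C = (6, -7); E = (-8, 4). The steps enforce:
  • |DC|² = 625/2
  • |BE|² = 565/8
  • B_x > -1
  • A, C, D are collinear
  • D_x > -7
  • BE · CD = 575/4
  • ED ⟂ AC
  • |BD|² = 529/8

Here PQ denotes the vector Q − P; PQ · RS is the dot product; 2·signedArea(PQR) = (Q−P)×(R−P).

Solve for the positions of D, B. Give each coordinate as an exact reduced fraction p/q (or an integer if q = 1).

1. D_x = -13/2  [A, C, D are collinear ∩ ED ⟂ AC]
2. D_y = 11/2  [A, C, D are collinear ∩ ED ⟂ AC]
   → D = (-13/2, 11/2)
3. B_x = -3/4  [line 25/2·x + -25/2·y + 25/4 = 0 ∩ |BD|² = 529/8]
4. B_y = -1/4  [line 25/2·x + -25/2·y + 25/4 = 0 ∩ |BD|² = 529/8]
   → B = (-3/4, -1/4)

B = (-3/4, -1/4)
D = (-13/2, 11/2)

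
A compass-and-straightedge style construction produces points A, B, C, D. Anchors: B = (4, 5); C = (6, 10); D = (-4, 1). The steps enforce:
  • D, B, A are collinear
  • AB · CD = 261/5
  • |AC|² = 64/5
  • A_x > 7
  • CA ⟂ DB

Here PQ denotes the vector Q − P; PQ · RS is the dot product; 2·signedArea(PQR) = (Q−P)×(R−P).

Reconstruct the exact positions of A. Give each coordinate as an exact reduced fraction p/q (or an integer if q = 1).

1. A_x = 38/5  [D, B, A are collinear ∩ CA ⟂ DB]
2. A_y = 34/5  [D, B, A are collinear ∩ CA ⟂ DB]
   → A = (38/5, 34/5)

A = (38/5, 34/5)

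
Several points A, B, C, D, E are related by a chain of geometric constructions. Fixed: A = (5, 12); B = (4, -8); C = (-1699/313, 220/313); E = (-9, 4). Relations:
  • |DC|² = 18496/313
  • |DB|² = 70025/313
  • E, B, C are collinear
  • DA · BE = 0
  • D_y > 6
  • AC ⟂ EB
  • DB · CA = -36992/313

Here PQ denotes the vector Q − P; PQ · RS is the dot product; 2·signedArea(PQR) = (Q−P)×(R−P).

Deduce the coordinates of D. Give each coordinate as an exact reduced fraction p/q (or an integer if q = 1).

D = (-67/313, 1988/313)

1. D_x = -67/313  [DA · BE = 0 ∩ DB · CA = -36992/313]
2. D_y = 1988/313  [DA · BE = 0 ∩ DB · CA = -36992/313]
   → D = (-67/313, 1988/313)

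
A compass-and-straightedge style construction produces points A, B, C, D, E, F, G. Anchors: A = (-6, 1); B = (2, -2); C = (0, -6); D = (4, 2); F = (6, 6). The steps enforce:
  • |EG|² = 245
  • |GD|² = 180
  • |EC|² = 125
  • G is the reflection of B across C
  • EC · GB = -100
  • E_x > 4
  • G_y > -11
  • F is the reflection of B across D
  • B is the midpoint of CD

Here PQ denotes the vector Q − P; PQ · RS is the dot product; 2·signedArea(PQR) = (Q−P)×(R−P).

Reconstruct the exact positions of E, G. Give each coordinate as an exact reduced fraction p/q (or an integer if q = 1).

1. G_x = -2  [G is the reflection of B across C]
2. G_y = -10  [G is the reflection of B across C]
   → G = (-2, -10)
3. E_x = 5  [line -4·x + -8·y + 52 = 0 ∩ |EG|² = 245]
4. E_y = 4  [line -4·x + -8·y + 52 = 0 ∩ |EG|² = 245]
   → E = (5, 4)

E = (5, 4)
G = (-2, -10)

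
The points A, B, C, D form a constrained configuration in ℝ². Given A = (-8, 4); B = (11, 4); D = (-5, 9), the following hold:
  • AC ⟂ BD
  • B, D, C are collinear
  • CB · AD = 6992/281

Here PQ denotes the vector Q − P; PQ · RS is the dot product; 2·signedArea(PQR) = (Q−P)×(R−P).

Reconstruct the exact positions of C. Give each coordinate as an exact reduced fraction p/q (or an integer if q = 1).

1. C_x = -1773/281  [B, D, C are collinear ∩ AC ⟂ BD]
2. C_y = 2644/281  [B, D, C are collinear ∩ AC ⟂ BD]
   → C = (-1773/281, 2644/281)

C = (-1773/281, 2644/281)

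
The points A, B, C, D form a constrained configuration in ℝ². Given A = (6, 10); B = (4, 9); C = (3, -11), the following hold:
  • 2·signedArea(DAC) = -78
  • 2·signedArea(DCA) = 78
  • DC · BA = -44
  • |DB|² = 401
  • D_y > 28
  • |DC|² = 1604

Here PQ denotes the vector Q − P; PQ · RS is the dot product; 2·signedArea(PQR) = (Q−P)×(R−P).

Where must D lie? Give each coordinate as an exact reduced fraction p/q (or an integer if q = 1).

D = (5, 29)

1. D_x = 5  [2·signedArea(DAC) = -78 ∩ DC · BA = -44]
2. D_y = 29  [2·signedArea(DAC) = -78 ∩ DC · BA = -44]
   → D = (5, 29)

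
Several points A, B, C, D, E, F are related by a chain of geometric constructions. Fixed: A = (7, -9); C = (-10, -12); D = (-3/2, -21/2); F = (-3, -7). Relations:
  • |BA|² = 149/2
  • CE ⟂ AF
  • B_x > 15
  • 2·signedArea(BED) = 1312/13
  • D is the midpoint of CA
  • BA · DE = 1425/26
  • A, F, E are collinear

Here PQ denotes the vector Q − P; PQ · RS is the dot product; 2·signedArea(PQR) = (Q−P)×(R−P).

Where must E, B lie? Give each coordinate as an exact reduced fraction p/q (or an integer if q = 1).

B = (31/2, -15/2)
E = (-114/13, -76/13)

1. E_x = -114/13  [A, F, E are collinear ∩ CE ⟂ AF]
2. E_y = -76/13  [A, F, E are collinear ∩ CE ⟂ AF]
   → E = (-114/13, -76/13)
3. B_x = 31/2  [BA · DE = 1425/26 ∩ 2·signedArea(BED) = 1312/13]
4. B_y = -15/2  [BA · DE = 1425/26 ∩ 2·signedArea(BED) = 1312/13]
   → B = (31/2, -15/2)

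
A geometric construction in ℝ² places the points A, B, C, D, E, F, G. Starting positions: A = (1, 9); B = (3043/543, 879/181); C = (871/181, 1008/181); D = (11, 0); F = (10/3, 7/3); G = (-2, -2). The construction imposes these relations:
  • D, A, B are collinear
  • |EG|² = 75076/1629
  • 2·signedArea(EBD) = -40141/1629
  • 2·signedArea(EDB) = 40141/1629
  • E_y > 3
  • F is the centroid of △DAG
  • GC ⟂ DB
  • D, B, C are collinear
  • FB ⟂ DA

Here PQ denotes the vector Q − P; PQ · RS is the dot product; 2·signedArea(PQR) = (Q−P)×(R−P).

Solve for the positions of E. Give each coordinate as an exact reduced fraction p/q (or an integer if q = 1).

1. E_x = 460/181  [line -879/181·x + -2930/543·y + 46880/1629 = 0 ∩ |EG|² = 75076/1629]
2. E_y = 1654/543  [line -879/181·x + -2930/543·y + 46880/1629 = 0 ∩ |EG|² = 75076/1629]
   → E = (460/181, 1654/543)

E = (460/181, 1654/543)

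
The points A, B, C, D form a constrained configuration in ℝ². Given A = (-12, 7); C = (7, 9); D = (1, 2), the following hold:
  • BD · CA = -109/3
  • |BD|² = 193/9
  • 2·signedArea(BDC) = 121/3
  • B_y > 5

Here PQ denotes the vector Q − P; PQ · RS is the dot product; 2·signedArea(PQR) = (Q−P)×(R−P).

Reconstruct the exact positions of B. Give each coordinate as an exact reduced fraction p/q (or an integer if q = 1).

1. B_x = -4/3  [BD · CA = -109/3 ∩ 2·signedArea(BDC) = 121/3]
2. B_y = 6  [BD · CA = -109/3 ∩ 2·signedArea(BDC) = 121/3]
   → B = (-4/3, 6)

B = (-4/3, 6)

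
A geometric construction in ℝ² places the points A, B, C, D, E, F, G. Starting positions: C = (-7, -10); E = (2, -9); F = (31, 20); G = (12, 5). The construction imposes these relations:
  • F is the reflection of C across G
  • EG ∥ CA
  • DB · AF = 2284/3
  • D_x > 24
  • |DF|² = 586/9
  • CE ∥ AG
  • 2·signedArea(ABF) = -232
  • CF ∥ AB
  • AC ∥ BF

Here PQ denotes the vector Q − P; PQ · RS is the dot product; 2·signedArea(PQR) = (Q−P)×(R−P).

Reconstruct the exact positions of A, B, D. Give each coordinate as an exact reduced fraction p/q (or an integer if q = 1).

1. A_x = 3  [CE ∥ AG ∩ EG ∥ CA]
2. A_y = 4  [CE ∥ AG ∩ EG ∥ CA]
   → A = (3, 4)
3. B_x = 41  [AC ∥ BF ∩ CF ∥ AB]
4. B_y = 34  [AC ∥ BF ∩ CF ∥ AB]
   → B = (41, 34)
5. D_x = 74/3  [line -28·x + -16·y + 2792/3 = 0 ∩ |DF|² = 586/9]
6. D_y = 15  [line -28·x + -16·y + 2792/3 = 0 ∩ |DF|² = 586/9]
   → D = (74/3, 15)

A = (3, 4)
B = (41, 34)
D = (74/3, 15)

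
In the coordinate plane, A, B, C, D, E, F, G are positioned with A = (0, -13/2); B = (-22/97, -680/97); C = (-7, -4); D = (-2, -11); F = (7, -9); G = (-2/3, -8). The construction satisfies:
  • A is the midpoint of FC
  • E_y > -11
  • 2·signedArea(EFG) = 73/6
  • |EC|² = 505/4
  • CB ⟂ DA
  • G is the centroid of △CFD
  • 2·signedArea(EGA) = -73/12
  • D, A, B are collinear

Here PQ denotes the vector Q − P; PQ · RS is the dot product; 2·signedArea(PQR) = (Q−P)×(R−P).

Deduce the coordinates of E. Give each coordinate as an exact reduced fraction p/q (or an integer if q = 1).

E = (5/2, -10)

1. E_x = 5/2  [2·signedArea(EGA) = -73/12 ∩ 2·signedArea(EFG) = 73/6]
2. E_y = -10  [2·signedArea(EGA) = -73/12 ∩ 2·signedArea(EFG) = 73/6]
   → E = (5/2, -10)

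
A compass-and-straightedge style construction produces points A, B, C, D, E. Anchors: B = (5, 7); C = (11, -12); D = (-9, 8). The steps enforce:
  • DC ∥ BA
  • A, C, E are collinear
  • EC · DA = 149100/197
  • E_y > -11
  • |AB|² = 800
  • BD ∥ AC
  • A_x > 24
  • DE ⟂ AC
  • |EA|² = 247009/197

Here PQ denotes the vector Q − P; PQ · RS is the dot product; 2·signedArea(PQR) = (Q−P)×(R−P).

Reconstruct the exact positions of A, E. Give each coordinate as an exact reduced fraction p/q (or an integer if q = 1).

1. A_x = 25  [BD ∥ AC ∩ DC ∥ BA]
2. A_y = -13  [BD ∥ AC ∩ DC ∥ BA]
   → A = (25, -13)
3. E_x = -2033/197  [A, C, E are collinear ∩ DE ⟂ AC]
4. E_y = -2064/197  [A, C, E are collinear ∩ DE ⟂ AC]
   → E = (-2033/197, -2064/197)

A = (25, -13)
E = (-2033/197, -2064/197)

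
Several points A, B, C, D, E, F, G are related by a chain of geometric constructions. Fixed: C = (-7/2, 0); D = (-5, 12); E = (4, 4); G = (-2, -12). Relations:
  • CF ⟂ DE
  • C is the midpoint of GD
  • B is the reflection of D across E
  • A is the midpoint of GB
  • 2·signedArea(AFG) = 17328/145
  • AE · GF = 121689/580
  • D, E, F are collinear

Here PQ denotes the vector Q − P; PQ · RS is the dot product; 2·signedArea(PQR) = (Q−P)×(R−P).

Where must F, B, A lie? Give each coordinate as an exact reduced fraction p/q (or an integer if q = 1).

1. F_x = 521/290  [D, E, F are collinear ∩ CF ⟂ DE]
2. F_y = 864/145  [D, E, F are collinear ∩ CF ⟂ DE]
   → F = (521/290, 864/145)
3. B_x = 13  [B is the reflection of D across E]
4. B_y = -4  [B is the reflection of D across E]
   → B = (13, -4)
5. A_x = 11/2  [A is the midpoint of GB]
6. A_y = -8  [A is the midpoint of GB]
   → A = (11/2, -8)

A = (11/2, -8)
B = (13, -4)
F = (521/290, 864/145)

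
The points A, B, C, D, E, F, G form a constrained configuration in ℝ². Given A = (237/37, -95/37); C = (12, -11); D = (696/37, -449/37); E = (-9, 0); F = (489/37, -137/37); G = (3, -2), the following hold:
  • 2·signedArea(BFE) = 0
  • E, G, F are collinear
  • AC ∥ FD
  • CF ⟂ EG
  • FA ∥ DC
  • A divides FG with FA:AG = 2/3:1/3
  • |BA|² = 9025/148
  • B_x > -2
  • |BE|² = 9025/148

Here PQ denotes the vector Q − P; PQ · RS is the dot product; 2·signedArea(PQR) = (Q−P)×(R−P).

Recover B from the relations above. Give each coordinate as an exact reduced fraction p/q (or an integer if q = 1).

B = (-48/37, -95/74)

1. B_x = -48/37  [line -137/37·x + -822/37·y + -1233/37 = 0 ∩ |BE|² = 9025/148]
2. B_y = -95/74  [line -137/37·x + -822/37·y + -1233/37 = 0 ∩ |BE|² = 9025/148]
   → B = (-48/37, -95/74)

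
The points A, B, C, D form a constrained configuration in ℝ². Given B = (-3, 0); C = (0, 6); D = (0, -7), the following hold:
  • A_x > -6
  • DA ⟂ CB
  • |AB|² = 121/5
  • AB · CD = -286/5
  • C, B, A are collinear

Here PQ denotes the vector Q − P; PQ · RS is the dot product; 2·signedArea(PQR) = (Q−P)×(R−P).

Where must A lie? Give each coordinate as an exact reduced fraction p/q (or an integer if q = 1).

A = (-26/5, -22/5)

1. A_x = -26/5  [C, B, A are collinear ∩ DA ⟂ CB]
2. A_y = -22/5  [C, B, A are collinear ∩ DA ⟂ CB]
   → A = (-26/5, -22/5)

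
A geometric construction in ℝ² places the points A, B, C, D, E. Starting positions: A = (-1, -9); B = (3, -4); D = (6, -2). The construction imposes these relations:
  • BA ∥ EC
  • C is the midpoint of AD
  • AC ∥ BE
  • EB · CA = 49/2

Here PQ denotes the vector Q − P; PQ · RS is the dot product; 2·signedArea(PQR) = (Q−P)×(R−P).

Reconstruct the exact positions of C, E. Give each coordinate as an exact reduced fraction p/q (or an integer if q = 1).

C = (5/2, -11/2)
E = (13/2, -1/2)

1. C_x = 5/2  [C is the midpoint of AD]
2. C_y = -11/2  [C is the midpoint of AD]
   → C = (5/2, -11/2)
3. E_x = 13/2  [BA ∥ EC ∩ AC ∥ BE]
4. E_y = -1/2  [BA ∥ EC ∩ AC ∥ BE]
   → E = (13/2, -1/2)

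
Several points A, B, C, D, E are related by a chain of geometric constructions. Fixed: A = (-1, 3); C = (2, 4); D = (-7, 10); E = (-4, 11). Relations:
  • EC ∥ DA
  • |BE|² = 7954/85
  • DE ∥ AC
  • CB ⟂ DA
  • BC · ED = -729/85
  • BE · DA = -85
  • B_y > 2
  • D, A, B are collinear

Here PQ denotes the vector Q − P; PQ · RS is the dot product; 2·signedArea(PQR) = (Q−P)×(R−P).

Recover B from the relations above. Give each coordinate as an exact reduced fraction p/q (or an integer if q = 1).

1. B_x = -19/85  [D, A, B are collinear ∩ CB ⟂ DA]
2. B_y = 178/85  [D, A, B are collinear ∩ CB ⟂ DA]
   → B = (-19/85, 178/85)

B = (-19/85, 178/85)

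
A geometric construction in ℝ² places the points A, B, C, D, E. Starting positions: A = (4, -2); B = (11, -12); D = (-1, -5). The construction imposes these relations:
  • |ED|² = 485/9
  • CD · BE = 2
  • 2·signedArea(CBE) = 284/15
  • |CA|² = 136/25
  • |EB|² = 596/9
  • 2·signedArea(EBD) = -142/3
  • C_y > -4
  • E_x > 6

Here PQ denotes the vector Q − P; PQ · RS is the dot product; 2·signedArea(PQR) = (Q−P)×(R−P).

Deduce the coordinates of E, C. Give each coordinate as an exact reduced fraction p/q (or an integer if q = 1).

C = (2, -16/5)
E = (19/3, -16/3)

1. E_x = 19/3  [line -7·x + -12·y + -59/3 = 0 ∩ |ED|² = 485/9]
2. E_y = -16/3  [line -7·x + -12·y + -59/3 = 0 ∩ |ED|² = 485/9]
   → E = (19/3, -16/3)
3. C_x = 2  [CD · BE = 2 ∩ 2·signedArea(CBE) = 284/15]
4. C_y = -16/5  [CD · BE = 2 ∩ 2·signedArea(CBE) = 284/15]
   → C = (2, -16/5)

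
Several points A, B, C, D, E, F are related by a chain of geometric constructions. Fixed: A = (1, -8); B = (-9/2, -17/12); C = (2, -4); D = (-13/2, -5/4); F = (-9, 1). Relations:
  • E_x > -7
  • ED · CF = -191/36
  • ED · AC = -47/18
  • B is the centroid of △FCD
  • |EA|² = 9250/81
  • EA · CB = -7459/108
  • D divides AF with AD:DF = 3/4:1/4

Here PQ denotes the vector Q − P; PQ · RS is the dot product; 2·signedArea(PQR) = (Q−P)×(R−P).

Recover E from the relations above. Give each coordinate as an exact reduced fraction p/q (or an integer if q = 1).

E = (-20/3, -5/9)

1. E_x = -20/3  [ED · AC = -47/18 ∩ EA · CB = -7459/108]
2. E_y = -5/9  [ED · AC = -47/18 ∩ EA · CB = -7459/108]
   → E = (-20/3, -5/9)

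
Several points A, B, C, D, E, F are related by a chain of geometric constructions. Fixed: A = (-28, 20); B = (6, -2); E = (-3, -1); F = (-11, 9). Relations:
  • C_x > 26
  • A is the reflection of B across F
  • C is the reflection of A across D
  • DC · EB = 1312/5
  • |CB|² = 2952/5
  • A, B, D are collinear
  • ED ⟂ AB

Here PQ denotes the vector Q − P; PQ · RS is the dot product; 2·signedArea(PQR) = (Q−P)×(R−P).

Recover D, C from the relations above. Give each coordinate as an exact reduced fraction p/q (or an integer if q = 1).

1. D_x = -4/5  [A, B, D are collinear ∩ ED ⟂ AB]
2. D_y = 12/5  [A, B, D are collinear ∩ ED ⟂ AB]
   → D = (-4/5, 12/5)
3. C_x = 132/5  [C is the reflection of A across D]
4. C_y = -76/5  [C is the reflection of A across D]
   → C = (132/5, -76/5)

C = (132/5, -76/5)
D = (-4/5, 12/5)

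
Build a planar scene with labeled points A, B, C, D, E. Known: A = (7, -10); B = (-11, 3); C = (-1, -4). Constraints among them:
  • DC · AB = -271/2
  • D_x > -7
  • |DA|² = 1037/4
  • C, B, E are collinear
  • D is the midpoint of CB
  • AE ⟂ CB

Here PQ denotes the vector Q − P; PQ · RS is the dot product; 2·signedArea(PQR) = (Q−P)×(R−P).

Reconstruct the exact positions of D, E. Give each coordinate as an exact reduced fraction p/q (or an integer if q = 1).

D = (-6, -1/2)
E = (1071/149, -1450/149)

1. D_x = -6  [D is the midpoint of CB]
2. D_y = -1/2  [D is the midpoint of CB]
   → D = (-6, -1/2)
3. E_x = 1071/149  [C, B, E are collinear ∩ AE ⟂ CB]
4. E_y = -1450/149  [C, B, E are collinear ∩ AE ⟂ CB]
   → E = (1071/149, -1450/149)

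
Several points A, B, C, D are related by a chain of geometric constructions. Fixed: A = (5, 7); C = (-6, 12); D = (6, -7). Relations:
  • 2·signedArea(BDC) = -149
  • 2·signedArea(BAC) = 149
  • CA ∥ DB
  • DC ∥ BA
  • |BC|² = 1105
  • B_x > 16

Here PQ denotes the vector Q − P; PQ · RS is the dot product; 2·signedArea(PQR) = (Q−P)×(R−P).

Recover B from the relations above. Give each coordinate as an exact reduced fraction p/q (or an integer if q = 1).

1. B_x = 17  [DC ∥ BA ∩ CA ∥ DB]
2. B_y = -12  [DC ∥ BA ∩ CA ∥ DB]
   → B = (17, -12)

B = (17, -12)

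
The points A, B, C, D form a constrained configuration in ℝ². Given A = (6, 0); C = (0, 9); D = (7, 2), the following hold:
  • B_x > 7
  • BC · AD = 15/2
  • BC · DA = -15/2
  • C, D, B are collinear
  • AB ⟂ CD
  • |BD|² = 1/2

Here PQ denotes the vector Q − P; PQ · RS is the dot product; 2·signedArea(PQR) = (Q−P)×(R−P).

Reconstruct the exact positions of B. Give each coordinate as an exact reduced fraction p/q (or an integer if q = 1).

1. B_x = 15/2  [C, D, B are collinear ∩ AB ⟂ CD]
2. B_y = 3/2  [C, D, B are collinear ∩ AB ⟂ CD]
   → B = (15/2, 3/2)

B = (15/2, 3/2)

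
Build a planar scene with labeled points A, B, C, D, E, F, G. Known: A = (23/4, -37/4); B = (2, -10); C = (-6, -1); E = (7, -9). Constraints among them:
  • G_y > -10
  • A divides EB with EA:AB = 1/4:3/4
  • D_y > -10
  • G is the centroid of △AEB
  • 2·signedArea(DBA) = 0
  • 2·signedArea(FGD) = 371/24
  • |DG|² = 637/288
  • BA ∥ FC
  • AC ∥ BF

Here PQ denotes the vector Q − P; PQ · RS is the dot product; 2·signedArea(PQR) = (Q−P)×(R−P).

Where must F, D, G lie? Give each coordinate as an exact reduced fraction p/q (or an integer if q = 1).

D = (51/8, -73/8)
F = (-39/4, -7/4)
G = (59/12, -113/12)

1. F_x = -39/4  [BA ∥ FC ∩ AC ∥ BF]
2. F_y = -7/4  [BA ∥ FC ∩ AC ∥ BF]
   → F = (-39/4, -7/4)
3. G_x = 59/12  [G is the centroid of △AEB]
4. G_y = -113/12  [G is the centroid of △AEB]
   → G = (59/12, -113/12)
5. D_x = 51/8  [2·signedArea(DBA) = 0 ∩ 2·signedArea(FGD) = 371/24]
6. D_y = -73/8  [2·signedArea(DBA) = 0 ∩ 2·signedArea(FGD) = 371/24]
   → D = (51/8, -73/8)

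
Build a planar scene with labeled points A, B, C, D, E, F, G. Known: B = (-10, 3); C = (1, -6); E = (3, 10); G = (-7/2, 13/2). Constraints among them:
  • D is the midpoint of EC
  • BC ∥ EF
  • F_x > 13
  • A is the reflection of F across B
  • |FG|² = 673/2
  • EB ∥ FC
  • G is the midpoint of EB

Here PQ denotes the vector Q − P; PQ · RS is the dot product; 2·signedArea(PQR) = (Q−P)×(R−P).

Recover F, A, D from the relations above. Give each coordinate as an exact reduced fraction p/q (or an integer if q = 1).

1. F_x = 14  [EB ∥ FC ∩ BC ∥ EF]
2. F_y = 1  [EB ∥ FC ∩ BC ∥ EF]
   → F = (14, 1)
3. A_x = -34  [A is the reflection of F across B]
4. A_y = 5  [A is the reflection of F across B]
   → A = (-34, 5)
5. D_x = 2  [D is the midpoint of EC]
6. D_y = 2  [D is the midpoint of EC]
   → D = (2, 2)

A = (-34, 5)
D = (2, 2)
F = (14, 1)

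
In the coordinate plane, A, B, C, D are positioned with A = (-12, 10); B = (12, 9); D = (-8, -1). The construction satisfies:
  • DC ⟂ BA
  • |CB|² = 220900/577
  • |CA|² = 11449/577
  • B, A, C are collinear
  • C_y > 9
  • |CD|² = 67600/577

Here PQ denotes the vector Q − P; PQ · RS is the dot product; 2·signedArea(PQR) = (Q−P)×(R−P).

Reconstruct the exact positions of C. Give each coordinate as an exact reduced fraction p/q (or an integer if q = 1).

1. C_x = -4356/577  [B, A, C are collinear ∩ DC ⟂ BA]
2. C_y = 5663/577  [B, A, C are collinear ∩ DC ⟂ BA]
   → C = (-4356/577, 5663/577)

C = (-4356/577, 5663/577)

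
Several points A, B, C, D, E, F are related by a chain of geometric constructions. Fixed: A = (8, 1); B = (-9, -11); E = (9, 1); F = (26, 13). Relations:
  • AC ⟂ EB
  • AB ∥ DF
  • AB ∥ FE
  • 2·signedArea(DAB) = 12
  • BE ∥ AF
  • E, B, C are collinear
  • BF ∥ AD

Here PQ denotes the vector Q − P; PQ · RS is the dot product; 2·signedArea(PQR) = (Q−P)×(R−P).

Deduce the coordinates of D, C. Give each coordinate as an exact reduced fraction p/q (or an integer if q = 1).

1. D_x = 43  [AB ∥ DF ∩ BF ∥ AD]
2. D_y = 25  [AB ∥ DF ∩ BF ∥ AD]
   → D = (43, 25)
3. C_x = 108/13  [E, B, C are collinear ∩ AC ⟂ EB]
4. C_y = 7/13  [E, B, C are collinear ∩ AC ⟂ EB]
   → C = (108/13, 7/13)

C = (108/13, 7/13)
D = (43, 25)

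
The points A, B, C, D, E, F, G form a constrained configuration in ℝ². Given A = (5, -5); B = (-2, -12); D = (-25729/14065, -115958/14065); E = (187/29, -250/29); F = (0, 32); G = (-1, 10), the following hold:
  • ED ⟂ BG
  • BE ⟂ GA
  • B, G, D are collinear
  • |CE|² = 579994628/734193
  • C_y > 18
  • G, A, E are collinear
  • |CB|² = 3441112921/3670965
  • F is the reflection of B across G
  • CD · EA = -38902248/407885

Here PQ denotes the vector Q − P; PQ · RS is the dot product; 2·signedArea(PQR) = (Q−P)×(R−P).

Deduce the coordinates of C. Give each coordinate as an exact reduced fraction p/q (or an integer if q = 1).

C = (-25729/42195, 784202/42195)

1. C_x = -25729/42195  [line 42/29·x + -105/29·y + 27807276/407885 = 0 ∩ |CE|² = 579994628/734193]
2. C_y = 784202/42195  [line 42/29·x + -105/29·y + 27807276/407885 = 0 ∩ |CE|² = 579994628/734193]
   → C = (-25729/42195, 784202/42195)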